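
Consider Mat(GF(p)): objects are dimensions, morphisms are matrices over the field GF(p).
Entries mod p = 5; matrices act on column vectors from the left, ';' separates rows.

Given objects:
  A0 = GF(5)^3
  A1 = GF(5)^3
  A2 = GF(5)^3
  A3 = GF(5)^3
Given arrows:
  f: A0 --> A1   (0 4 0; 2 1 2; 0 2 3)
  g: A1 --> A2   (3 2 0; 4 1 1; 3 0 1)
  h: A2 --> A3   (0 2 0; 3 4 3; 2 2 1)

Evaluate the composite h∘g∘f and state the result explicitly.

Answer: (4 3 0; 0 0 1; 2 0 1)

Derivation:
  e0=[1,0,0] f-->[0,2,0] g-->[4,2,0] h-->[4,0,2]
  e1=[0,1,0] f-->[4,1,2] g-->[4,4,4] h-->[3,0,0]
  e2=[0,0,1] f-->[0,2,3] g-->[4,0,3] h-->[0,1,1]
composite: (4 3 0; 0 0 1; 2 0 1)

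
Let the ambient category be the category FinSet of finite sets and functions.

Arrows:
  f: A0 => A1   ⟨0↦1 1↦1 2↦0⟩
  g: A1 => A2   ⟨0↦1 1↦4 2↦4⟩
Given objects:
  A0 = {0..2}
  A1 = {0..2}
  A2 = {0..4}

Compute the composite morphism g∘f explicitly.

  0 f=>1 g=>4
  1 f=>1 g=>4
  2 f=>0 g=>1
⟦path⟧: ⟨0↦4 1↦4 2↦1⟩

Answer: ⟨0↦4 1↦4 2↦1⟩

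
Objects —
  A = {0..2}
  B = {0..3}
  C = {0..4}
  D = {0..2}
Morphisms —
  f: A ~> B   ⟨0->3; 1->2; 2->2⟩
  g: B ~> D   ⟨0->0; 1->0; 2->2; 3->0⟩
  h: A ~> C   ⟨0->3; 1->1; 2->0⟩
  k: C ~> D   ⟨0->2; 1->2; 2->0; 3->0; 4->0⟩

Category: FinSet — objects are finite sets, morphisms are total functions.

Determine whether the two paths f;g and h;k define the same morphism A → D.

Path 1 = f;g:
  0 f~>3 g~>0
  1 f~>2 g~>2
  2 f~>2 g~>2
  ⟦path⟧₁ = ⟨0->0; 1->2; 2->2⟩
Path 2 = h;k:
  0 h~>3 k~>0
  1 h~>1 k~>2
  2 h~>0 k~>2
  ⟦path⟧₂ = ⟨0->0; 1->2; 2->2⟩
Equal? same morphism ✓

Answer: COMMUTES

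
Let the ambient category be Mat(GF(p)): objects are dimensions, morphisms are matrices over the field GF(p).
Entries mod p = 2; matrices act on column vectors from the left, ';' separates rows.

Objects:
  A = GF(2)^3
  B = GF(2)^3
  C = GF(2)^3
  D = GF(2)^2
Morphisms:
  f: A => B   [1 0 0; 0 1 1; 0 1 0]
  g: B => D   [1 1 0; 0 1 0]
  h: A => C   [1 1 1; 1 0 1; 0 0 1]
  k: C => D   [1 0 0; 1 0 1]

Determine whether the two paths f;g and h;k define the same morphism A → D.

Answer: DOES NOT COMMUTE

Trace:
Along f;g (path 1):
  e0=[1,0,0] f=>[1,0,0] g=>[1,0]
  e1=[0,1,0] f=>[0,1,1] g=>[1,1]
  e2=[0,0,1] f=>[0,1,0] g=>[1,1]
  result₁ = [1 1 1; 0 1 1]
Along h;k (path 2):
  e0=[1,0,0] h=>[1,1,0] k=>[1,1]
  e1=[0,1,0] h=>[1,0,0] k=>[1,1]
  e2=[0,0,1] h=>[1,1,1] k=>[1,0]
  result₂ = [1 1 1; 1 1 0]
Equal? differ; not commutative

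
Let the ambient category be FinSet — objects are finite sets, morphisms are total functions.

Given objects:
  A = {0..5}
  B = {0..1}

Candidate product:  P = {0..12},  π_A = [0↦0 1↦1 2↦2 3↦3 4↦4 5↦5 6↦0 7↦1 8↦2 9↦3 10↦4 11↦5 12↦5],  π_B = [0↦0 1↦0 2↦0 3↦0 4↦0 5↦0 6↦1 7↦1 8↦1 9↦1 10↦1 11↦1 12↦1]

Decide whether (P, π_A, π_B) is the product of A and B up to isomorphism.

|A|·|B| = 6·2 = 12;  |P| = 13
  → cardinalities differ; no bijection possible.

Answer: NOT A VALID PRODUCT — |P|=13 ≠ |A|·|B|=12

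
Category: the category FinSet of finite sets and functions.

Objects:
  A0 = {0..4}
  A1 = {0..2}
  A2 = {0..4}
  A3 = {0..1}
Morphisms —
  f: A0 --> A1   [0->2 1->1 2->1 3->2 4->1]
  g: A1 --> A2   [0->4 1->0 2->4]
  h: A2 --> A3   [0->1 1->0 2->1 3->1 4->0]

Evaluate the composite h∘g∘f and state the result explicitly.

  0 f-->2 g-->4 h-->0
  1 f-->1 g-->0 h-->1
  2 f-->1 g-->0 h-->1
  3 f-->2 g-->4 h-->0
  4 f-->1 g-->0 h-->1
⟦path⟧: [0->0 1->1 2->1 3->0 4->1]

Answer: [0->0 1->1 2->1 3->0 4->1]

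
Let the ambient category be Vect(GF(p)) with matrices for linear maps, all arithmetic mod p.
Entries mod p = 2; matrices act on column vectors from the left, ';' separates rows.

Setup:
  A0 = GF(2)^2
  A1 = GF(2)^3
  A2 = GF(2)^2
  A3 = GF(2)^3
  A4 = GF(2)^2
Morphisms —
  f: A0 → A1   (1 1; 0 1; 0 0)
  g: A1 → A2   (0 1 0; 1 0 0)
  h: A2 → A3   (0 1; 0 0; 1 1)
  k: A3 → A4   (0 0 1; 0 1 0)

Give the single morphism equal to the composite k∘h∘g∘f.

Answer: (1 0; 0 0)

Trace:
  e0=⟨1,0⟩ f→⟨1,0,0⟩ g→⟨0,1⟩ h→⟨1,0,1⟩ k→⟨1,0⟩
  e1=⟨0,1⟩ f→⟨1,1,0⟩ g→⟨1,1⟩ h→⟨1,0,0⟩ k→⟨0,0⟩
⟦path⟧: (1 0; 0 0)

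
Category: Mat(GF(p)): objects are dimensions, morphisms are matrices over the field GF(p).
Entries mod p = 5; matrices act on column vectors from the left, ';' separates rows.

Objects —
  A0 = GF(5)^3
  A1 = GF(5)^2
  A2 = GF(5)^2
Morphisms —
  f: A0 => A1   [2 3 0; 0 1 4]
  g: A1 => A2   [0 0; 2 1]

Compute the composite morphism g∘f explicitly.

  e0=[1,0,0] f=>[2,0] g=>[0,4]
  e1=[0,1,0] f=>[3,1] g=>[0,2]
  e2=[0,0,1] f=>[0,4] g=>[0,4]
⟦path⟧: [0 0 0; 4 2 4]

Answer: [0 0 0; 4 2 4]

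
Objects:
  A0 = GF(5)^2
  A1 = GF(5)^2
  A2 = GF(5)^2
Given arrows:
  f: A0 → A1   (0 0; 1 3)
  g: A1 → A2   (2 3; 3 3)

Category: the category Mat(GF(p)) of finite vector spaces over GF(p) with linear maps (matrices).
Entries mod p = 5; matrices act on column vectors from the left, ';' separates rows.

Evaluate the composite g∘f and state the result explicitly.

  e0=⟨1,0⟩ f→⟨0,1⟩ g→⟨3,3⟩
  e1=⟨0,1⟩ f→⟨0,3⟩ g→⟨4,4⟩
composite: (3 4; 3 4)

Answer: (3 4; 3 4)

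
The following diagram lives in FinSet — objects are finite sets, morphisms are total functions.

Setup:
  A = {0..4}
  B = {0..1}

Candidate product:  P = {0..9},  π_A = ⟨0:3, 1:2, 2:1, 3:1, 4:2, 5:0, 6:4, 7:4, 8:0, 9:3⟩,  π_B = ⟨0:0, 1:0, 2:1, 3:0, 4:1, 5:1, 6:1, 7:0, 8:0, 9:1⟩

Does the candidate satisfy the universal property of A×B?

|A|·|B| = 5·2 = 10;  |P| = 10
Check the pairing map k ↦ (π_A(k), π_B(k)):
  0 : (3,0)
  1 : (2,0)
  2 : (1,1)
  3 : (1,0)
  4 : (2,1)
  5 : (0,1)
  6 : (4,1)
  7 : (4,0)
  8 : (0,0)
  9 : (3,1)
distinct pairs in image: 10 / 10 needed
  → bijection onto A×B; projections well-typed.

Answer: VALID PRODUCT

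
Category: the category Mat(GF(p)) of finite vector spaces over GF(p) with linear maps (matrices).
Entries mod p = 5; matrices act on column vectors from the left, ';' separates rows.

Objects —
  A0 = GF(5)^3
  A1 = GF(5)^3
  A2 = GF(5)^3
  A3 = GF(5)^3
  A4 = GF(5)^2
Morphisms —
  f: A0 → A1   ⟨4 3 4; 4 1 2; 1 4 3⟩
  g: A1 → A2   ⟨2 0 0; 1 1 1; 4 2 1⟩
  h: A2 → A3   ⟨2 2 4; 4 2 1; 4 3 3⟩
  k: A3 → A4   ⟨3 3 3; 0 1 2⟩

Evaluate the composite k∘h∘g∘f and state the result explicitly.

Answer: ⟨4 0 1; 3 2 4⟩

Work:
  e0=⟨1,0,0⟩ f→⟨4,4,1⟩ g→⟨3,4,0⟩ h→⟨4,0,4⟩ k→⟨4,3⟩
  e1=⟨0,1,0⟩ f→⟨3,1,4⟩ g→⟨1,3,3⟩ h→⟨0,3,2⟩ k→⟨0,2⟩
  e2=⟨0,0,1⟩ f→⟨4,2,3⟩ g→⟨3,4,3⟩ h→⟨1,3,3⟩ k→⟨1,4⟩
composite: ⟨4 0 1; 3 2 4⟩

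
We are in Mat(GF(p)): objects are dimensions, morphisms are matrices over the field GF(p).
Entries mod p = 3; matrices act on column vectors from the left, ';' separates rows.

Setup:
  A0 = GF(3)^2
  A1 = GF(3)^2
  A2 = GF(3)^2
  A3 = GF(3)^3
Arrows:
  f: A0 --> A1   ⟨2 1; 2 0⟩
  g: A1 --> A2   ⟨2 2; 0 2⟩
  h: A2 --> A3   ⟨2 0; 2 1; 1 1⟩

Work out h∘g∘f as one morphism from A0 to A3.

Answer: ⟨1 1; 2 1; 0 2⟩

Trace:
  e0=[1,0] f-->[2,2] g-->[2,1] h-->[1,2,0]
  e1=[0,1] f-->[1,0] g-->[2,0] h-->[1,1,2]
composite: ⟨1 1; 2 1; 0 2⟩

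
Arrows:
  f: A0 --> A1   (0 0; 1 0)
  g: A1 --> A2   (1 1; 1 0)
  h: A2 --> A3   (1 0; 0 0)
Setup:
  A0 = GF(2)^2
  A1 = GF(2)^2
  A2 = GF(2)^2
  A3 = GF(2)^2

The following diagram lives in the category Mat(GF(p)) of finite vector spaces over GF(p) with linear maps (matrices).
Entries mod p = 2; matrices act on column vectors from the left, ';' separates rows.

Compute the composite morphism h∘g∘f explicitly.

Answer: (1 0; 0 0)

Work:
  e0=[1,0] f-->[0,1] g-->[1,0] h-->[1,0]
  e1=[0,1] f-->[0,0] g-->[0,0] h-->[0,0]
composite: (1 0; 0 0)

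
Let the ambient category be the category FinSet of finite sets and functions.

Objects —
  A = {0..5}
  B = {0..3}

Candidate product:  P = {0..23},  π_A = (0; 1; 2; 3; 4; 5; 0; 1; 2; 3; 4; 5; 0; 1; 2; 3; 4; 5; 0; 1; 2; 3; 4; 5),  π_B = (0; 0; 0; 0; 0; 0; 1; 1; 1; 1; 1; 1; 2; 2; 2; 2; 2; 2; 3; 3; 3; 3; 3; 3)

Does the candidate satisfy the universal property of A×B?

|A|·|B| = 6·4 = 24;  |P| = 24
Check the pairing map k ↦ (π_A(k), π_B(k)):
  0 ↦ (0,0)
  1 ↦ (1,0)
  2 ↦ (2,0)
  3 ↦ (3,0)
  4 ↦ (4,0)
  5 ↦ (5,0)
  6 ↦ (0,1)
  7 ↦ (1,1)
  8 ↦ (2,1)
  9 ↦ (3,1)
  10 ↦ (4,1)
  11 ↦ (5,1)
  12 ↦ (0,2)
  13 ↦ (1,2)
  14 ↦ (2,2)
  15 ↦ (3,2)
  16 ↦ (4,2)
  17 ↦ (5,2)
  18 ↦ (0,3)
  19 ↦ (1,3)
  20 ↦ (2,3)
  21 ↦ (3,3)
  22 ↦ (4,3)
  23 ↦ (5,3)
distinct pairs in image: 24 / 24 needed
  → bijection onto A×B; projections well-typed.

Answer: VALID PRODUCT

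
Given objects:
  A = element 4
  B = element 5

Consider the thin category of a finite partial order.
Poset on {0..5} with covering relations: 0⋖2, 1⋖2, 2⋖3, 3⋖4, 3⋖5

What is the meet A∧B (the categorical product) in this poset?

Answer: A∧B = 3

Derivation:
{x : x≤A ∧ x≤B} = {0,1,2,3}  (A=4, B=5)
  0 ≤ 3
  1 ≤ 3
  2 ≤ 3
  3 ≤ 3
glb = 3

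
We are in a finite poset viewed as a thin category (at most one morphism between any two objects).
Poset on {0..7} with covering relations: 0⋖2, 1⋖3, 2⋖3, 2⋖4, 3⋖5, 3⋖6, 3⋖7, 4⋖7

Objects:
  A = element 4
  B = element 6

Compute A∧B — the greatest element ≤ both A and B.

Answer: A∧B = 2

Derivation:
Common predecessors of 4,6: {0,2}
  0 <= 2
  2 <= 2
glb = 2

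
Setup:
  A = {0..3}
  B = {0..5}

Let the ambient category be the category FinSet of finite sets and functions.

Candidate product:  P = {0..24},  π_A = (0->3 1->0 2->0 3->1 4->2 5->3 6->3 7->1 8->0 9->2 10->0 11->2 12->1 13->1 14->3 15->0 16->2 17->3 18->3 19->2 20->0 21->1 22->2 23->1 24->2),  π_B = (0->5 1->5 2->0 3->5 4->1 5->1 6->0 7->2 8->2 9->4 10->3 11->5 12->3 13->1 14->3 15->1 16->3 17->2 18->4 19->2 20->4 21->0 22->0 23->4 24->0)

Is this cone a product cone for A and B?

Answer: NOT A VALID PRODUCT — |P|=25 ≠ |A|·|B|=24

Trace:
|A|·|B| = 4·6 = 24;  |P| = 25
  → cardinalities differ; no bijection possible.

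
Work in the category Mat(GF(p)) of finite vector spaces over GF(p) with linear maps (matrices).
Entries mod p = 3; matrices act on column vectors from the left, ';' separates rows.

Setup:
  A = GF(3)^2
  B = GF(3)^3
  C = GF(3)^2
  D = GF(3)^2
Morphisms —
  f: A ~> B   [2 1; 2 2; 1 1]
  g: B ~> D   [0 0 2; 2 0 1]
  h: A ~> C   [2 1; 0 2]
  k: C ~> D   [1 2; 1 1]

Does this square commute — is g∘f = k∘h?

Answer: COMMUTES

Work:
Along f;g (path 1):
  e0=⟨1,0⟩ f~>⟨2,2,1⟩ g~>⟨2,2⟩
  e1=⟨0,1⟩ f~>⟨1,2,1⟩ g~>⟨2,0⟩
  result₁ = [2 2; 2 0]
Along h;k (path 2):
  e0=⟨1,0⟩ h~>⟨2,0⟩ k~>⟨2,2⟩
  e1=⟨0,1⟩ h~>⟨1,2⟩ k~>⟨2,0⟩
  result₂ = [2 2; 2 0]
Equal? same morphism ✓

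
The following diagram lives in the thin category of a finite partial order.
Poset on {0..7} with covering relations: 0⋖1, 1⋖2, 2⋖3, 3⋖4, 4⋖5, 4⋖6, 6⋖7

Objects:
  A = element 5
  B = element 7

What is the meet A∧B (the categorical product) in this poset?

Answer: A∧B = 4

Work:
Lower bounds of A=5 and B=7: {0,1,2,3,4}
  0 ≤ 4
  1 ≤ 4
  2 ≤ 4
  3 ≤ 4
  4 ≤ 4
glb = 4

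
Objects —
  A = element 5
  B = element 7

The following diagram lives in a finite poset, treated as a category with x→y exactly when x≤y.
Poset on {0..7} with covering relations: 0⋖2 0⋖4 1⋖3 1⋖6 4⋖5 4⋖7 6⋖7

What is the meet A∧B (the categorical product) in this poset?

Common predecessors of 5,7: {0,4}
  0 ≤ 4
  4 ≤ 4
glb = 4

Answer: A∧B = 4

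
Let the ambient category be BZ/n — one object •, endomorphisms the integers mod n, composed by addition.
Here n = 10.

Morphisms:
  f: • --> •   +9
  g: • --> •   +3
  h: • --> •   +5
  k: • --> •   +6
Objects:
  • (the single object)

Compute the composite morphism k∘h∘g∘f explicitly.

Answer: +3

Derivation:
  0 +9≡9 +3≡2 +5≡7 +6≡3  (mod 10)
result: +3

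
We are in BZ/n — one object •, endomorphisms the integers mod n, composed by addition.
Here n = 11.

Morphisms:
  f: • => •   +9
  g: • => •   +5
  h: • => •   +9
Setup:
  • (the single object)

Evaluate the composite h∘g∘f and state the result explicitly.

Answer: +1

Work:
  0 +9≡9 +5≡3 +9≡1  (mod 11)
⟦path⟧: +1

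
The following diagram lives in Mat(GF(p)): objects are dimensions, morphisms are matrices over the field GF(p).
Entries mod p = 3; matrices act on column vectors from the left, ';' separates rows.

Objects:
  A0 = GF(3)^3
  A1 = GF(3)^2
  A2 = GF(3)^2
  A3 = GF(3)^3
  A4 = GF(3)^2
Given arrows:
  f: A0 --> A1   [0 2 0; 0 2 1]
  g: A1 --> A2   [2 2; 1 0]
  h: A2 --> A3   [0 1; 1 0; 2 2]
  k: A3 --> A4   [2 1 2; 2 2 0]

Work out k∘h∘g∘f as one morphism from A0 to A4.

  e0=⟨1,0,0⟩ f-->⟨0,0⟩ g-->⟨0,0⟩ h-->⟨0,0,0⟩ k-->⟨0,0⟩
  e1=⟨0,1,0⟩ f-->⟨2,2⟩ g-->⟨2,2⟩ h-->⟨2,2,2⟩ k-->⟨1,2⟩
  e2=⟨0,0,1⟩ f-->⟨0,1⟩ g-->⟨2,0⟩ h-->⟨0,2,1⟩ k-->⟨1,1⟩
result: [0 1 1; 0 2 1]

Answer: [0 1 1; 0 2 1]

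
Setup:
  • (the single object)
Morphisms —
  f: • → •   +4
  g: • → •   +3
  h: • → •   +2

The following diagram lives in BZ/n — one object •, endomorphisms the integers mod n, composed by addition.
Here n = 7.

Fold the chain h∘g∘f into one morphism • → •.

Answer: +2

Trace:
  0 +4≡4 +3≡0 +2≡2  (mod 7)
result: +2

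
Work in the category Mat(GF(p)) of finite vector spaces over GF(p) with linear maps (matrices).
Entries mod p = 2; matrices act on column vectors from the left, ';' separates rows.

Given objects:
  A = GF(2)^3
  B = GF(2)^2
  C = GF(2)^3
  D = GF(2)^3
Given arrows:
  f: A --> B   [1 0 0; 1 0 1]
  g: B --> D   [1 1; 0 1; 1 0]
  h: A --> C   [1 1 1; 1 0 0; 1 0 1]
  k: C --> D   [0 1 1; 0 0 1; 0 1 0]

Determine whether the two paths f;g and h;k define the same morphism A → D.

1) trace f;g:
  e0=(1,0,0) f-->(1,1) g-->(0,1,1)
  e1=(0,1,0) f-->(0,0) g-->(0,0,0)
  e2=(0,0,1) f-->(0,1) g-->(1,1,0)
  ⟦path⟧₁ = [0 0 1; 1 0 1; 1 0 0]
2) trace h;k:
  e0=(1,0,0) h-->(1,1,1) k-->(0,1,1)
  e1=(0,1,0) h-->(1,0,0) k-->(0,0,0)
  e2=(0,0,1) h-->(1,0,1) k-->(1,1,0)
  ⟦path⟧₂ = [0 0 1; 1 0 1; 1 0 0]
Equal? same morphism ✓

Answer: COMMUTES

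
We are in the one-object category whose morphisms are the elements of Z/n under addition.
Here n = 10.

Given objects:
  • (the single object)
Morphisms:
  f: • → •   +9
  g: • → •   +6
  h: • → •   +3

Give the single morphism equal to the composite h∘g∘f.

  0 +9≡9 +6≡5 +3≡8  (mod 10)
⟦path⟧: +8

Answer: +8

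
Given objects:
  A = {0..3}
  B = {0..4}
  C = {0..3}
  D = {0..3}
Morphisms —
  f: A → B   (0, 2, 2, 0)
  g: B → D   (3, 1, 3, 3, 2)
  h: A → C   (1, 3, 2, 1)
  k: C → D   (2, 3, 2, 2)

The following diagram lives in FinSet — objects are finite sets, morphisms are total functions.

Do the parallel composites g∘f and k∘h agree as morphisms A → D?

1) trace f;g:
  0 f→0 g→3
  1 f→2 g→3
  2 f→2 g→3
  3 f→0 g→3
  ⟦path⟧₁ = (3, 3, 3, 3)
2) trace h;k:
  0 h→1 k→3
  1 h→3 k→2
  2 h→2 k→2
  3 h→1 k→3
  ⟦path⟧₂ = (3, 2, 2, 3)
Equal? NO — does not commute

Answer: DOES NOT COMMUTE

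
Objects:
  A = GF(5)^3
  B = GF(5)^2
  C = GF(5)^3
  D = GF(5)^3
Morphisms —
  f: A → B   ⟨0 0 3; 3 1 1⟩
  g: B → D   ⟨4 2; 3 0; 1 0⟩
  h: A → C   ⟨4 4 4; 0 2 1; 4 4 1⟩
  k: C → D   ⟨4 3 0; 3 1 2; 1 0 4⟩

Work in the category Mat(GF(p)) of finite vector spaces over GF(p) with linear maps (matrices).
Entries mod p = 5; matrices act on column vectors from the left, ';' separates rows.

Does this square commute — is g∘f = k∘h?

Path 1 = f;g:
  e0=(1,0,0) f→(0,3) g→(1,0,0)
  e1=(0,1,0) f→(0,1) g→(2,0,0)
  e2=(0,0,1) f→(3,1) g→(4,4,3)
  ⟦path⟧₁ = ⟨1 2 4; 0 0 4; 0 0 3⟩
Path 2 = h;k:
  e0=(1,0,0) h→(4,0,4) k→(1,0,0)
  e1=(0,1,0) h→(4,2,4) k→(2,2,0)
  e2=(0,0,1) h→(4,1,1) k→(4,0,3)
  ⟦path⟧₂ = ⟨1 2 4; 0 2 0; 0 0 3⟩
Equal? NO — does not commute

Answer: DOES NOT COMMUTE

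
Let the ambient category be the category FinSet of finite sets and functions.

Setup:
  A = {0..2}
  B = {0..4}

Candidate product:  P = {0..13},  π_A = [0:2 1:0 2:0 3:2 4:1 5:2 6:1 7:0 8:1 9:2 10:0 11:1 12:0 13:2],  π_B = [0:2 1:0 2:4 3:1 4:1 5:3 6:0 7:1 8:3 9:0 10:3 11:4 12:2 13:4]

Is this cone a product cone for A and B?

|A|·|B| = 3·5 = 15;  |P| = 14
  → cardinalities differ; no bijection possible.

Answer: NOT A VALID PRODUCT — |P|=14 ≠ |A|·|B|=15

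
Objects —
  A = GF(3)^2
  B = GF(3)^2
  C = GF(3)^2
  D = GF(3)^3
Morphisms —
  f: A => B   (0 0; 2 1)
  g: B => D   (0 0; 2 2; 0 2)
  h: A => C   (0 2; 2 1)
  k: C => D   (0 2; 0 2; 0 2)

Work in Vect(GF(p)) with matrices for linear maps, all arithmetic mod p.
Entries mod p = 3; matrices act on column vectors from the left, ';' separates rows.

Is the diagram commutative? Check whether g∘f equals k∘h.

Path 1 = f;g:
  e0=⟨1,0⟩ f=>⟨0,2⟩ g=>⟨0,1,1⟩
  e1=⟨0,1⟩ f=>⟨0,1⟩ g=>⟨0,2,2⟩
  composite₁ = (0 0; 1 2; 1 2)
Path 2 = h;k:
  e0=⟨1,0⟩ h=>⟨0,2⟩ k=>⟨1,1,1⟩
  e1=⟨0,1⟩ h=>⟨2,1⟩ k=>⟨2,2,2⟩
  composite₂ = (1 2; 1 2; 1 2)
Equal? differ; not commutative

Answer: DOES NOT COMMUTE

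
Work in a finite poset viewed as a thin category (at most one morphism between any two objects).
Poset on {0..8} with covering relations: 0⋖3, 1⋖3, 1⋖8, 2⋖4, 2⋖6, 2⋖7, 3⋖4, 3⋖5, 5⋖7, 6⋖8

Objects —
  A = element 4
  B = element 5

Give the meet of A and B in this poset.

{x : x⊑A ∧ x⊑B} = {0,1,3}  (A=4, B=5)
  0 ⊑ 3
  1 ⊑ 3
  3 ⊑ 3
glb = 3

Answer: A∧B = 3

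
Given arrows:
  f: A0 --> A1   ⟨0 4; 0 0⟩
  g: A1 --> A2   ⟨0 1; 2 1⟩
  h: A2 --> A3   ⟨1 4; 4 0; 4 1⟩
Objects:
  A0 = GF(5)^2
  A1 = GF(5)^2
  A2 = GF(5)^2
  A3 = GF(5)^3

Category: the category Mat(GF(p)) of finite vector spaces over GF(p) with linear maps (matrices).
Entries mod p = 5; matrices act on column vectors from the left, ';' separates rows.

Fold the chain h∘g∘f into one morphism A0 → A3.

  e0=⟨1,0⟩ f-->⟨0,0⟩ g-->⟨0,0⟩ h-->⟨0,0,0⟩
  e1=⟨0,1⟩ f-->⟨4,0⟩ g-->⟨0,3⟩ h-->⟨2,0,3⟩
composite: ⟨0 2; 0 0; 0 3⟩

Answer: ⟨0 2; 0 0; 0 3⟩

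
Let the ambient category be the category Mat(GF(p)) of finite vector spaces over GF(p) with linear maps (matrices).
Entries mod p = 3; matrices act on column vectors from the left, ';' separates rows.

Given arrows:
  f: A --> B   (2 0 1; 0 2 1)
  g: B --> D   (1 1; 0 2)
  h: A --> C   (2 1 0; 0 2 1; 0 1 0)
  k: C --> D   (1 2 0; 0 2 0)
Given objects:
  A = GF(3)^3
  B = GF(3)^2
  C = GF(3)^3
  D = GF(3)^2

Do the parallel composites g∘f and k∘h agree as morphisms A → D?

Answer: COMMUTES

Derivation:
Along f;g (path 1):
  e0=⟨1,0,0⟩ f-->⟨2,0⟩ g-->⟨2,0⟩
  e1=⟨0,1,0⟩ f-->⟨0,2⟩ g-->⟨2,1⟩
  e2=⟨0,0,1⟩ f-->⟨1,1⟩ g-->⟨2,2⟩
  composite₁ = (2 2 2; 0 1 2)
Along h;k (path 2):
  e0=⟨1,0,0⟩ h-->⟨2,0,0⟩ k-->⟨2,0⟩
  e1=⟨0,1,0⟩ h-->⟨1,2,1⟩ k-->⟨2,1⟩
  e2=⟨0,0,1⟩ h-->⟨0,1,0⟩ k-->⟨2,2⟩
  composite₂ = (2 2 2; 0 1 2)
Equal? equal; square commutes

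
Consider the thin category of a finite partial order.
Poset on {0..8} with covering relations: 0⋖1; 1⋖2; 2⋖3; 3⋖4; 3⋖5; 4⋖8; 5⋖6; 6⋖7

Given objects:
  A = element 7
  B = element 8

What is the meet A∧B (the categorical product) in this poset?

Lower bounds of A=7 and B=8: {0,1,2,3}
  0 <= 3
  1 <= 3
  2 <= 3
  3 <= 3
glb = 3

Answer: A∧B = 3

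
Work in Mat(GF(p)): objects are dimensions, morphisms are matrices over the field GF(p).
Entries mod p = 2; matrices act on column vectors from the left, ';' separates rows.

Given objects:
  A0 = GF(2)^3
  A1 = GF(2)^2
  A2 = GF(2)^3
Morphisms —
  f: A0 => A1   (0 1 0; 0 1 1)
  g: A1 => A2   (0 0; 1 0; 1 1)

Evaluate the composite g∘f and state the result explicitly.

Answer: (0 0 0; 0 1 0; 0 0 1)

Work:
  e0=⟨1,0,0⟩ f=>⟨0,0⟩ g=>⟨0,0,0⟩
  e1=⟨0,1,0⟩ f=>⟨1,1⟩ g=>⟨0,1,0⟩
  e2=⟨0,0,1⟩ f=>⟨0,1⟩ g=>⟨0,0,1⟩
result: (0 0 0; 0 1 0; 0 0 1)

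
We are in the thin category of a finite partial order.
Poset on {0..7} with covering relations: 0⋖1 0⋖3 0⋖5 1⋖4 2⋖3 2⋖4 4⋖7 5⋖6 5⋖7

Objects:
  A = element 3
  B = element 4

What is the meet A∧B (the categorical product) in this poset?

Common predecessors of 3,4: {0,2}
  maximal lower bounds 0 and 2 are incomparable: neither 0≤2 nor 2≤0
→ no greatest lower bound exists

Answer: NO MEET EXISTS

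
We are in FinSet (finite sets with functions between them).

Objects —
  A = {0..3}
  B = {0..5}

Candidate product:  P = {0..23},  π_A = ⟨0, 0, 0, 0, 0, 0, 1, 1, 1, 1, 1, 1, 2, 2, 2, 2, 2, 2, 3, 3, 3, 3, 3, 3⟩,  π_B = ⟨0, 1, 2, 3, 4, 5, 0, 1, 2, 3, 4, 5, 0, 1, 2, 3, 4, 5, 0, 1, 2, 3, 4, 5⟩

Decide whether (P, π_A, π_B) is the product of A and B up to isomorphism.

Answer: VALID PRODUCT

Work:
|A|·|B| = 4·6 = 24;  |P| = 24
Check the pairing map k ↦ (π_A(k), π_B(k)):
  0 : (0,0)
  1 : (0,1)
  2 : (0,2)
  3 : (0,3)
  4 : (0,4)
  5 : (0,5)
  6 : (1,0)
  7 : (1,1)
  8 : (1,2)
  9 : (1,3)
  10 : (1,4)
  11 : (1,5)
  12 : (2,0)
  13 : (2,1)
  14 : (2,2)
  15 : (2,3)
  16 : (2,4)
  17 : (2,5)
  18 : (3,0)
  19 : (3,1)
  20 : (3,2)
  21 : (3,3)
  22 : (3,4)
  23 : (3,5)
distinct pairs in image: 24 / 24 needed
  → bijection onto A×B; projections well-typed.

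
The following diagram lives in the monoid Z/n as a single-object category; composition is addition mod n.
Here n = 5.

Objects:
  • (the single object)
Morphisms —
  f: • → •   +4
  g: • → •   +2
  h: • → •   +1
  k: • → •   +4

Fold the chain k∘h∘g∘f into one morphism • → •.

  0 +4≡4 +2≡1 +1≡2 +4≡1  (mod 5)
result: +1

Answer: +1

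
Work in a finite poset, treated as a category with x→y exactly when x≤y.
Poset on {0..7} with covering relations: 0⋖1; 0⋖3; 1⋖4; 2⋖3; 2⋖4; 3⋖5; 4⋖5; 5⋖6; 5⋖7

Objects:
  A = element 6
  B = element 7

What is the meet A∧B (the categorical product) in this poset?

Common predecessors of 6,7: {0,1,2,3,4,5}
  0 <= 5
  1 <= 5
  2 <= 5
  3 <= 5
  4 <= 5
  5 <= 5
glb = 5

Answer: A∧B = 5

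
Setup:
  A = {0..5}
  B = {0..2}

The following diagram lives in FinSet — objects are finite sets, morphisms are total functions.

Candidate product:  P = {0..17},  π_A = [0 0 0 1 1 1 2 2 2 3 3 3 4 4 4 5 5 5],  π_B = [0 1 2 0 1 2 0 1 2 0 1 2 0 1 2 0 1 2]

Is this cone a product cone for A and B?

Answer: VALID PRODUCT

Derivation:
|A|·|B| = 6·3 = 18;  |P| = 18
Check the pairing map k ↦ (π_A(k), π_B(k)):
  0 : (0,0)
  1 : (0,1)
  2 : (0,2)
  3 : (1,0)
  4 : (1,1)
  5 : (1,2)
  6 : (2,0)
  7 : (2,1)
  8 : (2,2)
  9 : (3,0)
  10 : (3,1)
  11 : (3,2)
  12 : (4,0)
  13 : (4,1)
  14 : (4,2)
  15 : (5,0)
  16 : (5,1)
  17 : (5,2)
distinct pairs in image: 18 / 18 needed
  → bijection onto A×B; projections well-typed.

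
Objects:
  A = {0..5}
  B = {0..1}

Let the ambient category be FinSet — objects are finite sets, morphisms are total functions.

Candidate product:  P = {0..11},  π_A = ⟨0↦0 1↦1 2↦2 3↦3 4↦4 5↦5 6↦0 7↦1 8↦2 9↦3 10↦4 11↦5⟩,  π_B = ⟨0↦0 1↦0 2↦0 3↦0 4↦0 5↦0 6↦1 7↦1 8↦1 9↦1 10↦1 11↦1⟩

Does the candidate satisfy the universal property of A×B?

Answer: VALID PRODUCT

Work:
|A|·|B| = 6·2 = 12;  |P| = 12
Check the pairing map k ↦ (π_A(k), π_B(k)):
  0 ↦ (0,0)
  1 ↦ (1,0)
  2 ↦ (2,0)
  3 ↦ (3,0)
  4 ↦ (4,0)
  5 ↦ (5,0)
  6 ↦ (0,1)
  7 ↦ (1,1)
  8 ↦ (2,1)
  9 ↦ (3,1)
  10 ↦ (4,1)
  11 ↦ (5,1)
distinct pairs in image: 12 / 12 needed
  → bijection onto A×B; projections well-typed.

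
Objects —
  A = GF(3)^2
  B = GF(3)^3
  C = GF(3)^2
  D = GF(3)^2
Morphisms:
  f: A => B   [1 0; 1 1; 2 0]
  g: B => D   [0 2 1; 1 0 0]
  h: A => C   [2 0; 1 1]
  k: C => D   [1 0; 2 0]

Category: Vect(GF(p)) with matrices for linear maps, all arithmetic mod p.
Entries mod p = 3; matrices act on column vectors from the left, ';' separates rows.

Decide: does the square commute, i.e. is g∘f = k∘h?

Answer: DOES NOT COMMUTE

Derivation:
Path 1 = f;g:
  e0=⟨1,0⟩ f=>⟨1,1,2⟩ g=>⟨1,1⟩
  e1=⟨0,1⟩ f=>⟨0,1,0⟩ g=>⟨2,0⟩
  composite₁ = [1 2; 1 0]
Path 2 = h;k:
  e0=⟨1,0⟩ h=>⟨2,1⟩ k=>⟨2,1⟩
  e1=⟨0,1⟩ h=>⟨0,1⟩ k=>⟨0,0⟩
  composite₂ = [2 0; 1 0]
Equal? NO — does not commute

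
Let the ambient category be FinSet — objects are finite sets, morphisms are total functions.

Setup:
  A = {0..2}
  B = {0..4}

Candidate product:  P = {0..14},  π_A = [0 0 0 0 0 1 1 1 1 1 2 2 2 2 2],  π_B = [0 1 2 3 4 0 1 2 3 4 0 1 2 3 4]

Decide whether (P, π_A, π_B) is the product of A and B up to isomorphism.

|A|·|B| = 3·5 = 15;  |P| = 15
Check the pairing map k ↦ (π_A(k), π_B(k)):
  0 -> (0,0)
  1 -> (0,1)
  2 -> (0,2)
  3 -> (0,3)
  4 -> (0,4)
  5 -> (1,0)
  6 -> (1,1)
  7 -> (1,2)
  8 -> (1,3)
  9 -> (1,4)
  10 -> (2,0)
  11 -> (2,1)
  12 -> (2,2)
  13 -> (2,3)
  14 -> (2,4)
distinct pairs in image: 15 / 15 needed
  → bijection onto A×B; projections well-typed.

Answer: VALID PRODUCT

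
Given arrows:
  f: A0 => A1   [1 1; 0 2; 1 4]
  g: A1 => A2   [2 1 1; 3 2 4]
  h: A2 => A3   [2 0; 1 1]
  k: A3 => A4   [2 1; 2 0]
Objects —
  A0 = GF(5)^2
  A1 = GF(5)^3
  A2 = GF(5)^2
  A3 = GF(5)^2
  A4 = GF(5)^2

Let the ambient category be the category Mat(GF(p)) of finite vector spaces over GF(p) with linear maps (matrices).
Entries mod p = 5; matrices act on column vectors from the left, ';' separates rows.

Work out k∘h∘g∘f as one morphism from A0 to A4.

  e0=(1,0) f=>(1,0,1) g=>(3,2) h=>(1,0) k=>(2,2)
  e1=(0,1) f=>(1,2,4) g=>(3,3) h=>(1,1) k=>(3,2)
⟦path⟧: [2 3; 2 2]

Answer: [2 3; 2 2]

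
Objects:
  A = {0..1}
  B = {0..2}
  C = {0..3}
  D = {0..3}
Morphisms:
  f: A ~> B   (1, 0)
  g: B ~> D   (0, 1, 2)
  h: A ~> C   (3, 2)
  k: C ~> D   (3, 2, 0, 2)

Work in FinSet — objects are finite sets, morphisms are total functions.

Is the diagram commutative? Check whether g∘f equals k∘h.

1) trace f;g:
  0 f~>1 g~>1
  1 f~>0 g~>0
  ⟦path⟧₁ = (1, 0)
2) trace h;k:
  0 h~>3 k~>2
  1 h~>2 k~>0
  ⟦path⟧₂ = (2, 0)
Equal? NO — does not commute

Answer: DOES NOT COMMUTE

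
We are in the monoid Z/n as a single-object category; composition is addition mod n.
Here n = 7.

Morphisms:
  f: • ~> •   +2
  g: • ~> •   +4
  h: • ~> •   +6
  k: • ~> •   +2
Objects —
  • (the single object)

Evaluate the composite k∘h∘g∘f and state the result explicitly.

Answer: +0

Work:
  0 +2≡2 +4≡6 +6≡5 +2≡0  (mod 7)
⟦path⟧: +0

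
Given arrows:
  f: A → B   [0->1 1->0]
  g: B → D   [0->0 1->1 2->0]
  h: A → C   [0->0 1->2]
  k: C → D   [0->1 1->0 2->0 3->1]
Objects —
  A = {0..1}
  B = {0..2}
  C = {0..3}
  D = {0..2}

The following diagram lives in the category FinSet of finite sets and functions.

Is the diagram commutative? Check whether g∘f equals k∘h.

Answer: COMMUTES

Derivation:
Along f;g (path 1):
  0 f→1 g→1
  1 f→0 g→0
  composite₁ = [0->1 1->0]
Along h;k (path 2):
  0 h→0 k→1
  1 h→2 k→0
  composite₂ = [0->1 1->0]
Equal? same morphism ✓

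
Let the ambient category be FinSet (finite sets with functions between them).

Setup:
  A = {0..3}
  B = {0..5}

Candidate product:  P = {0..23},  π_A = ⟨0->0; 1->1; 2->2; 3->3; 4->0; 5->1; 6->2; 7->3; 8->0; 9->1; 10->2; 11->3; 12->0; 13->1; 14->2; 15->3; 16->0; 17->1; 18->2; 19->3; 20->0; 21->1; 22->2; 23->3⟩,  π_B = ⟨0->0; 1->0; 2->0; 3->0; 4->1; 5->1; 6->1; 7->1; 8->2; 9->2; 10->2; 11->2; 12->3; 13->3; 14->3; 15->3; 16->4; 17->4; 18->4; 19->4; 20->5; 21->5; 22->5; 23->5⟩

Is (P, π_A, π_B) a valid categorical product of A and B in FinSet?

Answer: VALID PRODUCT

Derivation:
|A|·|B| = 4·6 = 24;  |P| = 24
Check the pairing map k ↦ (π_A(k), π_B(k)):
  0 -> (0,0)
  1 -> (1,0)
  2 -> (2,0)
  3 -> (3,0)
  4 -> (0,1)
  5 -> (1,1)
  6 -> (2,1)
  7 -> (3,1)
  8 -> (0,2)
  9 -> (1,2)
  10 -> (2,2)
  11 -> (3,2)
  12 -> (0,3)
  13 -> (1,3)
  14 -> (2,3)
  15 -> (3,3)
  16 -> (0,4)
  17 -> (1,4)
  18 -> (2,4)
  19 -> (3,4)
  20 -> (0,5)
  21 -> (1,5)
  22 -> (2,5)
  23 -> (3,5)
distinct pairs in image: 24 / 24 needed
  → bijection onto A×B; projections well-typed.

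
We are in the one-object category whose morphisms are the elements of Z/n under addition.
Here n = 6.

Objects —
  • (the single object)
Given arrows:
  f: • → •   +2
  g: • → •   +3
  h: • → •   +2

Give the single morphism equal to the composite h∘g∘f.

  0 +2≡2 +3≡5 +2≡1  (mod 6)
composite: +1

Answer: +1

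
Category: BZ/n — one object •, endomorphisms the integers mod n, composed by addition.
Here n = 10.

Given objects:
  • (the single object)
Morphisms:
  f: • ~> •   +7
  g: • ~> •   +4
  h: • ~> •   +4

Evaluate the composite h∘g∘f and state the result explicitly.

Answer: +5

Work:
  0 +7≡7 +4≡1 +4≡5  (mod 10)
composite: +5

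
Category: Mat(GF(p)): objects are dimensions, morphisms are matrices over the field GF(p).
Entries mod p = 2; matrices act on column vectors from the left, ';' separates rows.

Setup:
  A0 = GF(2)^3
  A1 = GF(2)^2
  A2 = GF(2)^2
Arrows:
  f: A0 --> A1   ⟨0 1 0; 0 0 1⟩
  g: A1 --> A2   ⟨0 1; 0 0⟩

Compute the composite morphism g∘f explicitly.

Answer: ⟨0 0 1; 0 0 0⟩

Derivation:
  e0=[1,0,0] f-->[0,0] g-->[0,0]
  e1=[0,1,0] f-->[1,0] g-->[0,0]
  e2=[0,0,1] f-->[0,1] g-->[1,0]
composite: ⟨0 0 1; 0 0 0⟩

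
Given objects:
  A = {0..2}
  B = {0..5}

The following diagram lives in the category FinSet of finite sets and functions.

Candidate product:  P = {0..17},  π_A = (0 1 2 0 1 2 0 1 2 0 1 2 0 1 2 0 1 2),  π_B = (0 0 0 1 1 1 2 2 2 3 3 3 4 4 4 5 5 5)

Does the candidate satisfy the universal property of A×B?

Answer: VALID PRODUCT

Trace:
|A|·|B| = 3·6 = 18;  |P| = 18
Check the pairing map k ↦ (π_A(k), π_B(k)):
  0 ↦ (0,0)
  1 ↦ (1,0)
  2 ↦ (2,0)
  3 ↦ (0,1)
  4 ↦ (1,1)
  5 ↦ (2,1)
  6 ↦ (0,2)
  7 ↦ (1,2)
  8 ↦ (2,2)
  9 ↦ (0,3)
  10 ↦ (1,3)
  11 ↦ (2,3)
  12 ↦ (0,4)
  13 ↦ (1,4)
  14 ↦ (2,4)
  15 ↦ (0,5)
  16 ↦ (1,5)
  17 ↦ (2,5)
distinct pairs in image: 18 / 18 needed
  → bijection onto A×B; projections well-typed.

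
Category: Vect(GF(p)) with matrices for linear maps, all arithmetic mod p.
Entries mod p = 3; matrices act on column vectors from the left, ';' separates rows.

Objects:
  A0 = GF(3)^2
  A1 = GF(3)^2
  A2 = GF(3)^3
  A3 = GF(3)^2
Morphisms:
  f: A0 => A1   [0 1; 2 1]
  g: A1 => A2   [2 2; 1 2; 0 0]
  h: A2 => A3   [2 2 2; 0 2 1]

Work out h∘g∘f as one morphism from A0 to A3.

  e0=⟨1,0⟩ f=>⟨0,2⟩ g=>⟨1,1,0⟩ h=>⟨1,2⟩
  e1=⟨0,1⟩ f=>⟨1,1⟩ g=>⟨1,0,0⟩ h=>⟨2,0⟩
⟦path⟧: [1 2; 2 0]

Answer: [1 2; 2 0]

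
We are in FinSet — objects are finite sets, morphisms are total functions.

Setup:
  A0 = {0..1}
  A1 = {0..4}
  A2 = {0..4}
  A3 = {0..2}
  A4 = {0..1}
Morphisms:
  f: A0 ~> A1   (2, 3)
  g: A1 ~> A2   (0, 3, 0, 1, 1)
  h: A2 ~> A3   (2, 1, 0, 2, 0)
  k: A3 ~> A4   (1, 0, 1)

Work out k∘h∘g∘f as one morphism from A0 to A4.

Answer: (1, 0)

Work:
  0 f~>2 g~>0 h~>2 k~>1
  1 f~>3 g~>1 h~>1 k~>0
composite: (1, 0)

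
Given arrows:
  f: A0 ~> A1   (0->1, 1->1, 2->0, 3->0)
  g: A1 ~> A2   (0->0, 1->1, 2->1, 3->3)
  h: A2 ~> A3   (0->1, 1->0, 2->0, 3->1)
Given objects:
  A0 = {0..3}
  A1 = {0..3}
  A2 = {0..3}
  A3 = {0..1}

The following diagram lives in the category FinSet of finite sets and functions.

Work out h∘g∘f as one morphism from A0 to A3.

  0 f~>1 g~>1 h~>0
  1 f~>1 g~>1 h~>0
  2 f~>0 g~>0 h~>1
  3 f~>0 g~>0 h~>1
⟦path⟧: (0->0, 1->0, 2->1, 3->1)

Answer: (0->0, 1->0, 2->1, 3->1)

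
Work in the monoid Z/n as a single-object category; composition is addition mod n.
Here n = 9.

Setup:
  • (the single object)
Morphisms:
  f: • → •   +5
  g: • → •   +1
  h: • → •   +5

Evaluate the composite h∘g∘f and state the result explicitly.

Answer: +2

Trace:
  0 +5≡5 +1≡6 +5≡2  (mod 9)
composite: +2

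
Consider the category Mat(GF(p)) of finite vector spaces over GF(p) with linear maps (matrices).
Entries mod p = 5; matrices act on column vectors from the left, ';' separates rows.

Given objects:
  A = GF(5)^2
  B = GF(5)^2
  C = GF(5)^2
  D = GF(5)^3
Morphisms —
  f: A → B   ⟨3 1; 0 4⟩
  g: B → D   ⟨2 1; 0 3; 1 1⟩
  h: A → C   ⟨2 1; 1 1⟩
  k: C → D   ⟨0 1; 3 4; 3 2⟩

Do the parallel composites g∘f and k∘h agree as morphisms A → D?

Answer: COMMUTES

Trace:
Path 1 = f;g:
  e0=[1,0] f→[3,0] g→[1,0,3]
  e1=[0,1] f→[1,4] g→[1,2,0]
  result₁ = ⟨1 1; 0 2; 3 0⟩
Path 2 = h;k:
  e0=[1,0] h→[2,1] k→[1,0,3]
  e1=[0,1] h→[1,1] k→[1,2,0]
  result₂ = ⟨1 1; 0 2; 3 0⟩
Equal? YES — commutes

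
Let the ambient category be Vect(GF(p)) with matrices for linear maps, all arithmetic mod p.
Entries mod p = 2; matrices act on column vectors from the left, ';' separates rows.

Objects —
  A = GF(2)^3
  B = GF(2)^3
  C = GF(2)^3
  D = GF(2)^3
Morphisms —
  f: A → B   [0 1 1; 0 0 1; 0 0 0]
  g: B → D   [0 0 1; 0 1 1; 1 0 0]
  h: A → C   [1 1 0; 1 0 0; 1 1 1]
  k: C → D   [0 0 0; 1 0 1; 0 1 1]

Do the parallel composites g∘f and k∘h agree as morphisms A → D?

Answer: COMMUTES

Trace:
1) trace f;g:
  e0=⟨1,0,0⟩ f→⟨0,0,0⟩ g→⟨0,0,0⟩
  e1=⟨0,1,0⟩ f→⟨1,0,0⟩ g→⟨0,0,1⟩
  e2=⟨0,0,1⟩ f→⟨1,1,0⟩ g→⟨0,1,1⟩
  ⟦path⟧₁ = [0 0 0; 0 0 1; 0 1 1]
2) trace h;k:
  e0=⟨1,0,0⟩ h→⟨1,1,1⟩ k→⟨0,0,0⟩
  e1=⟨0,1,0⟩ h→⟨1,0,1⟩ k→⟨0,0,1⟩
  e2=⟨0,0,1⟩ h→⟨0,0,1⟩ k→⟨0,1,1⟩
  ⟦path⟧₂ = [0 0 0; 0 0 1; 0 1 1]
Equal? YES — commutes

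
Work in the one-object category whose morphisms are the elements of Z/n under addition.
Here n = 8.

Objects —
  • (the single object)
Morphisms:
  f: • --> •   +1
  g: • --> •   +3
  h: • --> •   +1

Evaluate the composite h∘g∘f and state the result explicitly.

  0 +1≡1 +3≡4 +1≡5  (mod 8)
composite: +5

Answer: +5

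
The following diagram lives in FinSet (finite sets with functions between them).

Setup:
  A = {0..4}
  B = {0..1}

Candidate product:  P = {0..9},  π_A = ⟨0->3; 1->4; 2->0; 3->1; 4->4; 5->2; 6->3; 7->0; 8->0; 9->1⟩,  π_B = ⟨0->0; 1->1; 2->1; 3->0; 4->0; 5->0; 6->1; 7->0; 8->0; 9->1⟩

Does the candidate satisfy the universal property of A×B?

Answer: NOT A VALID PRODUCT — duplicate pair at indices 7,8

Trace:
|A|·|B| = 5·2 = 10;  |P| = 10
Check the pairing map k ↦ (π_A(k), π_B(k)):
  0 -> (3,0)
  1 -> (4,1)
  2 -> (0,1)
  3 -> (1,0)
  4 -> (4,0)
  5 -> (2,0)
  6 -> (3,1)
  7 -> (0,0)
  8 -> (0,0)  ✗ repeats pair of k=7
  9 -> (1,1)
distinct pairs in image: 9 / 10 needed
  → (0,0) hit at k=7 and k=8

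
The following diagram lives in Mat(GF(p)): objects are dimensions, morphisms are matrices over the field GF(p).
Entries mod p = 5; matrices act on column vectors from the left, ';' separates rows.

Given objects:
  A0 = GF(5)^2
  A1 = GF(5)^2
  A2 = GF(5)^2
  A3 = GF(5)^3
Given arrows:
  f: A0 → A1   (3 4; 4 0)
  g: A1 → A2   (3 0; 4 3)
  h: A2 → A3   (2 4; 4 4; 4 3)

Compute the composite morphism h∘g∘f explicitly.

Answer: (4 3; 2 2; 3 1)

Trace:
  e0=⟨1,0⟩ f→⟨3,4⟩ g→⟨4,4⟩ h→⟨4,2,3⟩
  e1=⟨0,1⟩ f→⟨4,0⟩ g→⟨2,1⟩ h→⟨3,2,1⟩
⟦path⟧: (4 3; 2 2; 3 1)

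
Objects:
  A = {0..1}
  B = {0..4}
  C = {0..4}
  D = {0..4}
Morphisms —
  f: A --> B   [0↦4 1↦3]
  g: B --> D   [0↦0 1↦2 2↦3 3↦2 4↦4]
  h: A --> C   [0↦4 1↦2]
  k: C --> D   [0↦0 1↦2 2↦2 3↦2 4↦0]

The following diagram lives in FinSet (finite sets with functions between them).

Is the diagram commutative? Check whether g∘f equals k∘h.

1) trace f;g:
  0 f-->4 g-->4
  1 f-->3 g-->2
  ⟦path⟧₁ = [0↦4 1↦2]
2) trace h;k:
  0 h-->4 k-->0
  1 h-->2 k-->2
  ⟦path⟧₂ = [0↦0 1↦2]
Equal? NO — does not commute

Answer: DOES NOT COMMUTE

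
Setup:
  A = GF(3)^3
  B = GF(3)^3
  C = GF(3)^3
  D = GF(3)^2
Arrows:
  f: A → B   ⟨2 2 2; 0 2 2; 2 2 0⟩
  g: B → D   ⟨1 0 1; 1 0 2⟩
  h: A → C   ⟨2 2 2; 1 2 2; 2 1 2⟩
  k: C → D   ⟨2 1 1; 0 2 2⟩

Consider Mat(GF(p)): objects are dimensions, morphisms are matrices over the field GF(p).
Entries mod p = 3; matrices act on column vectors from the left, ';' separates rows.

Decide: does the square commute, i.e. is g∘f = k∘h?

1) trace f;g:
  e0=[1,0,0] f→[2,0,2] g→[1,0]
  e1=[0,1,0] f→[2,2,2] g→[1,0]
  e2=[0,0,1] f→[2,2,0] g→[2,2]
  ⟦path⟧₁ = ⟨1 1 2; 0 0 2⟩
2) trace h;k:
  e0=[1,0,0] h→[2,1,2] k→[1,0]
  e1=[0,1,0] h→[2,2,1] k→[1,0]
  e2=[0,0,1] h→[2,2,2] k→[2,2]
  ⟦path⟧₂ = ⟨1 1 2; 0 0 2⟩
Equal? equal; square commutes

Answer: COMMUTES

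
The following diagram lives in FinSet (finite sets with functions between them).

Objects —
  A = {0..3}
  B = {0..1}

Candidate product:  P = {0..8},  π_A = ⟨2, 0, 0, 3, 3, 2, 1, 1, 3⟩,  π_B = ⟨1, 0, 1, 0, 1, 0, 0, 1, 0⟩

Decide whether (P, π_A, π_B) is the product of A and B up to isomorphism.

|A|·|B| = 4·2 = 8;  |P| = 9
  → cardinalities differ; no bijection possible.

Answer: NOT A VALID PRODUCT — |P|=9 ≠ |A|·|B|=8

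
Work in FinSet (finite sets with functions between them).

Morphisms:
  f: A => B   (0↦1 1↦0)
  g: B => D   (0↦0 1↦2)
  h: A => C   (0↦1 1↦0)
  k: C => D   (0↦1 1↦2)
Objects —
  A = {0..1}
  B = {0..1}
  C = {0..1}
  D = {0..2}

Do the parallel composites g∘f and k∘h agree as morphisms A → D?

Path 1 = f;g:
  0 f=>1 g=>2
  1 f=>0 g=>0
  composite₁ = (0↦2 1↦0)
Path 2 = h;k:
  0 h=>1 k=>2
  1 h=>0 k=>1
  composite₂ = (0↦2 1↦1)
Equal? differ; not commutative

Answer: DOES NOT COMMUTE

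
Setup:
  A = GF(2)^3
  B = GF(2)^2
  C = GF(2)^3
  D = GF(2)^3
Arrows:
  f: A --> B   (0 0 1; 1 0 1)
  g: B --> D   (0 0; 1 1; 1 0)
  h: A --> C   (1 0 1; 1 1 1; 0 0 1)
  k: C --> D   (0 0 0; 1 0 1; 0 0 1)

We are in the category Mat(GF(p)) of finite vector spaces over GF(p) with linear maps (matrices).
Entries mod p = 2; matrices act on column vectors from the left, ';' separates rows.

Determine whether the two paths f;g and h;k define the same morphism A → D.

Answer: COMMUTES

Trace:
Path 1 = f;g:
  e0=(1,0,0) f-->(0,1) g-->(0,1,0)
  e1=(0,1,0) f-->(0,0) g-->(0,0,0)
  e2=(0,0,1) f-->(1,1) g-->(0,0,1)
  ⟦path⟧₁ = (0 0 0; 1 0 0; 0 0 1)
Path 2 = h;k:
  e0=(1,0,0) h-->(1,1,0) k-->(0,1,0)
  e1=(0,1,0) h-->(0,1,0) k-->(0,0,0)
  e2=(0,0,1) h-->(1,1,1) k-->(0,0,1)
  ⟦path⟧₂ = (0 0 0; 1 0 0; 0 0 1)
Equal? same morphism ✓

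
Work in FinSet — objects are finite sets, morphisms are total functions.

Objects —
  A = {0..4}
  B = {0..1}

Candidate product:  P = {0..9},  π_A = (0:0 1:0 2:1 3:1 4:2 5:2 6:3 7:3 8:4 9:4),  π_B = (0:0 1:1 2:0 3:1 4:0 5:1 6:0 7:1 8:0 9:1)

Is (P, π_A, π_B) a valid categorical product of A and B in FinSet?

|A|·|B| = 5·2 = 10;  |P| = 10
Check the pairing map k ↦ (π_A(k), π_B(k)):
  0 : (0,0)
  1 : (0,1)
  2 : (1,0)
  3 : (1,1)
  4 : (2,0)
  5 : (2,1)
  6 : (3,0)
  7 : (3,1)
  8 : (4,0)
  9 : (4,1)
distinct pairs in image: 10 / 10 needed
  → bijection onto A×B; projections well-typed.

Answer: VALID PRODUCT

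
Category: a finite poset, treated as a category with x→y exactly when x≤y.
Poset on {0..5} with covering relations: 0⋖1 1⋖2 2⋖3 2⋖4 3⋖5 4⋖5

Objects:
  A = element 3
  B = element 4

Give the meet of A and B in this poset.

Answer: A∧B = 2

Trace:
{x : x<=A ∧ x<=B} = {0,1,2}  (A=3, B=4)
  0 <= 2
  1 <= 2
  2 <= 2
glb = 2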